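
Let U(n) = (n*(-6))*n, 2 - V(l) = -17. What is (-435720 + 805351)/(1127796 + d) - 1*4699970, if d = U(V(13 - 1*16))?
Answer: -5290426861469/1125630 ≈ -4.7000e+6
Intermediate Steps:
V(l) = 19 (V(l) = 2 - 1*(-17) = 2 + 17 = 19)
U(n) = -6*n² (U(n) = (-6*n)*n = -6*n²)
d = -2166 (d = -6*19² = -6*361 = -2166)
(-435720 + 805351)/(1127796 + d) - 1*4699970 = (-435720 + 805351)/(1127796 - 2166) - 1*4699970 = 369631/1125630 - 4699970 = -5290426861469/1125630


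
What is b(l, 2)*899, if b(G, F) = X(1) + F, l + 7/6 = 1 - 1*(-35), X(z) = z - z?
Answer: 1798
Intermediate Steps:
X(z) = 0
l = 209/6 (l = -7/6 + (1 - 1*(-35)) = -7/6 + (1 + 35) = -7/6 + 36 = 209/6 ≈ 34.833)
b(G, F) = F (b(G, F) = 0 + F = F)
b(l, 2)*899 = 2*899 = 1798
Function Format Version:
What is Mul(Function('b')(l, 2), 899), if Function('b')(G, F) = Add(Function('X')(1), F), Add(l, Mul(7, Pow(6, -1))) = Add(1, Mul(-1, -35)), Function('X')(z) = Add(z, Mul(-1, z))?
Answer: 1798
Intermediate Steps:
Function('X')(z) = 0
l = Rational(209, 6) (l = Add(Rational(-7, 6), Add(1, Mul(-1, -35))) = Add(Rational(-7, 6), Add(1, 35)) = Add(Rational(-7, 6), 36) = Rational(209, 6) ≈ 34.833)
Function('b')(G, F) = F (Function('b')(G, F) = Add(0, F) = F)
Mul(Function('b')(l, 2), 899) = Mul(2, 899) = 1798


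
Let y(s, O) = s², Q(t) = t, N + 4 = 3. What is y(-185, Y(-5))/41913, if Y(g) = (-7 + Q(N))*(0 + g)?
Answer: 34225/41913 ≈ 0.81657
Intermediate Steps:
N = -1 (N = -4 + 3 = -1)
Y(g) = -8*g (Y(g) = (-7 - 1)*(0 + g) = -8*g)
y(-185, Y(-5))/41913 = (-185)²/41913 = 34225*(1/41913) = 34225/41913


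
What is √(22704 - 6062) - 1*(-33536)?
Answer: 33536 + √16642 ≈ 33665.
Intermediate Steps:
√(22704 - 6062) - 1*(-33536) = √16642 + 33536 = 33536 + √16642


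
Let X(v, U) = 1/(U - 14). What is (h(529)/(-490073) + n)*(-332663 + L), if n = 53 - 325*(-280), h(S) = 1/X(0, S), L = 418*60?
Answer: -13725158206012382/490073 ≈ -2.8006e+10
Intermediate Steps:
X(v, U) = 1/(-14 + U)
L = 25080
h(S) = -14 + S (h(S) = 1/(1/(-14 + S)) = -14 + S)
n = 91053 (n = 53 + 91000 = 91053)
(h(529)/(-490073) + n)*(-332663 + L) = ((-14 + 529)/(-490073) + 91053)*(-332663 + 25080) = (515*(-1/490073) + 91053)*(-307583) = (-515/490073 + 91053)*(-307583) = (44622616354/490073)*(-307583) = -13725158206012382/490073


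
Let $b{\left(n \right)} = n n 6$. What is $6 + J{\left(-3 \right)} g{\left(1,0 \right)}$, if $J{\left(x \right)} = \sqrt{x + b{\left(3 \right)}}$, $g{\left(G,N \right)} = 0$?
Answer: $6$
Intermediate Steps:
$b{\left(n \right)} = 6 n^{2}$ ($b{\left(n \right)} = n^{2} \cdot 6 = 6 n^{2}$)
$J{\left(x \right)} = \sqrt{54 + x}$ ($J{\left(x \right)} = \sqrt{x + 6 \cdot 3^{2}} = \sqrt{x + 6 \cdot 9} = \sqrt{x + 54} = \sqrt{54 + x}$)
$6 + J{\left(-3 \right)} g{\left(1,0 \right)} = 6 + \sqrt{54 - 3} \cdot 0 = 6 + \sqrt{51} \cdot 0 = 6 + 0 = 6$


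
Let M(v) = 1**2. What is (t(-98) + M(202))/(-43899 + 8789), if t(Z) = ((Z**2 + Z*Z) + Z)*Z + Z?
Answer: 1872877/35110 ≈ 53.343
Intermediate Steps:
M(v) = 1
t(Z) = Z + Z*(Z + 2*Z**2) (t(Z) = ((Z**2 + Z**2) + Z)*Z + Z = (2*Z**2 + Z)*Z + Z = (Z + 2*Z**2)*Z + Z = Z*(Z + 2*Z**2) + Z = Z + Z*(Z + 2*Z**2))
(t(-98) + M(202))/(-43899 + 8789) = (-98*(1 - 98 + 2*(-98)**2) + 1)/(-43899 + 8789) = (-98*(1 - 98 + 2*9604) + 1)/(-35110) = (-98*(1 - 98 + 19208) + 1)*(-1/35110) = (-98*19111 + 1)*(-1/35110) = (-1872878 + 1)*(-1/35110) = -1872877*(-1/35110) = 1872877/35110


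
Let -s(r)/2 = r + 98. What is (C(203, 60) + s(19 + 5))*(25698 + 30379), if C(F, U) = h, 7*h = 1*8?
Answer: -13618700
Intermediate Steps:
h = 8/7 (h = (1*8)/7 = (⅐)*8 = 8/7 ≈ 1.1429)
C(F, U) = 8/7
s(r) = -196 - 2*r (s(r) = -2*(r + 98) = -2*(98 + r) = -196 - 2*r)
(C(203, 60) + s(19 + 5))*(25698 + 30379) = (8/7 + (-196 - 2*(19 + 5)))*(25698 + 30379) = (8/7 + (-196 - 2*24))*56077 = (8/7 + (-196 - 48))*56077 = (8/7 - 244)*56077 = -1700/7*56077 = -13618700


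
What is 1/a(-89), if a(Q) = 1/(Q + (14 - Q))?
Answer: 14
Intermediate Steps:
a(Q) = 1/14
1/a(-89) = 1/(1/14) = 14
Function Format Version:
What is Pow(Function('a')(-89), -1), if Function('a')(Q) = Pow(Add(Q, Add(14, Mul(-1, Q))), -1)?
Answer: 14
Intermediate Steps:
Function('a')(Q) = Rational(1, 14) (Function('a')(Q) = Pow(14, -1) = Rational(1, 14))
Pow(Function('a')(-89), -1) = Pow(Rational(1, 14), -1) = 14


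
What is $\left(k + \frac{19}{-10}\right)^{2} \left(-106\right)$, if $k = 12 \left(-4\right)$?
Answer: $- \frac{13197053}{50} \approx -2.6394 \cdot 10^{5}$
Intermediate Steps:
$k = -48$
$\left(k + \frac{19}{-10}\right)^{2} \left(-106\right) = \left(-48 + \frac{19}{-10}\right)^{2} \left(-106\right) = \left(-48 + 19 \left(- \frac{1}{10}\right)\right)^{2} \left(-106\right) = \left(-48 - \frac{19}{10}\right)^{2} \left(-106\right) = \left(- \frac{499}{10}\right)^{2} \left(-106\right) = \frac{249001}{100} \left(-106\right) = - \frac{13197053}{50}$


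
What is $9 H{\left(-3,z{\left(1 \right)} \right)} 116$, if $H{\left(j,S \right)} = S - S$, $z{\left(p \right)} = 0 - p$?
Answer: $0$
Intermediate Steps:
$z{\left(p \right)} = - p$
$H{\left(j,S \right)} = 0$
$9 H{\left(-3,z{\left(1 \right)} \right)} 116 = 9 \cdot 0 \cdot 116 = 0 \cdot 116 = 0$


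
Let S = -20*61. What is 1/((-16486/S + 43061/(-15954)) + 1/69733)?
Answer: 169659343005/1834705765384 ≈ 0.092472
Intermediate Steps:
S = -1220
1/((-16486/S + 43061/(-15954)) + 1/69733) = 1/((-16486/(-1220) + 43061/(-15954)) + 1/69733) = 1/((-16486*(-1/1220) + 43061*(-1/15954)) + 1/69733) = 1/((8243/610 - 43061/15954) + 1/69733) = 1/(26310403/2432985 + 1/69733) = 1/(1834705765384/169659343005) = 169659343005/1834705765384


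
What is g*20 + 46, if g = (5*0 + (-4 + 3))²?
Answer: 66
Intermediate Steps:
g = 1 (g = (0 - 1)² = (-1)² = 1)
g*20 + 46 = 1*20 + 46 = 20 + 46 = 66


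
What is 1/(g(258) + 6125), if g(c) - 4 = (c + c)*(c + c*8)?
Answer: 1/1204281 ≈ 8.3037e-7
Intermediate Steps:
g(c) = 4 + 18*c**2 (g(c) = 4 + (c + c)*(c + c*8) = 4 + (2*c)*(c + 8*c) = 4 + (2*c)*(9*c) = 4 + 18*c**2)
1/(g(258) + 6125) = 1/((4 + 18*258**2) + 6125) = 1/((4 + 18*66564) + 6125) = 1/((4 + 1198152) + 6125) = 1/(1198156 + 6125) = 1/1204281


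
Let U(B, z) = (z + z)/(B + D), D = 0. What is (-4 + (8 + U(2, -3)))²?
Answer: 1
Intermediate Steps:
U(B, z) = 2*z/B (U(B, z) = (z + z)/(B + 0) = (2*z)/B = 2*z/B)
(-4 + (8 + U(2, -3)))² = (-4 + (8 + 2*(-3)/2))² = (-4 + (8 + 2*(-3)*(½)))² = (-4 + (8 - 3))² = (-4 + 5)² = 1² = 1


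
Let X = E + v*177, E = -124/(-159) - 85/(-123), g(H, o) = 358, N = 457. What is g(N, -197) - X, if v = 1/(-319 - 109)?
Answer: 995917027/2790132 ≈ 356.94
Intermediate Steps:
v = -1/428 (v = 1/(-428) = -1/428 ≈ -0.0023364)
E = 9589/6519 (E = -124*(-1/159) - 85*(-1/123) = 124/159 + 85/123 = 9589/6519 ≈ 1.4709)
X = 2950229/2790132 (X = 9589/6519 - 1/428*177 = 9589/6519 - 177/428 = 2950229/2790132 ≈ 1.0574)
g(N, -197) - X = 358 - 1*2950229/2790132 = 358 - 2950229/2790132 = 995917027/2790132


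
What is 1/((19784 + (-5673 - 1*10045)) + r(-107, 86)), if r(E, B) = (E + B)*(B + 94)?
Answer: 1/286 ≈ 0.0034965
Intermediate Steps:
r(E, B) = (94 + B)*(B + E) (r(E, B) = (B + E)*(94 + B) = (94 + B)*(B + E))
1/((19784 + (-5673 - 1*10045)) + r(-107, 86)) = 1/((19784 + (-5673 - 1*10045)) + (86² + 94*86 + 94*(-107) + 86*(-107))) = 1/((19784 + (-5673 - 10045)) + (7396 + 8084 - 10058 - 9202)) = 1/((19784 - 15718) - 3780) = 1/(4066 - 3780) = 1/286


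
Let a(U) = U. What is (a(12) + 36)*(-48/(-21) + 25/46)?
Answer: 21864/161 ≈ 135.80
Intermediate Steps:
(a(12) + 36)*(-48/(-21) + 25/46) = (12 + 36)*(-48/(-21) + 25/46) = 48*(-48*(-1/21) + 25*(1/46)) = 48*(16/7 + 25/46) = 48*(911/322) = 21864/161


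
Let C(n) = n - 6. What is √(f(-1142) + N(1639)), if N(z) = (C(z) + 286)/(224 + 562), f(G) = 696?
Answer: 5*√17259774/786 ≈ 26.428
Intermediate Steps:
C(n) = -6 + n
N(z) = 140/393 + z/786 (N(z) = ((-6 + z) + 286)/(224 + 562) = (280 + z)/786 = (280 + z)*(1/786) = 140/393 + z/786)
√(f(-1142) + N(1639)) = √(696 + (140/393 + (1/786)*1639)) = √(696 + (140/393 + 1639/786)) = √(696 + 1919/786) = √(548975/786) = 5*√17259774/786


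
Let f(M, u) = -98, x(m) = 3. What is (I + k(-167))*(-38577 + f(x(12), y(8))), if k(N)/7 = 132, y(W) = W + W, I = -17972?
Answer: 659331400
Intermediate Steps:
y(W) = 2*W
k(N) = 924 (k(N) = 7*132 = 924)
(I + k(-167))*(-38577 + f(x(12), y(8))) = (-17972 + 924)*(-38577 - 98) = -17048*(-38675) = 659331400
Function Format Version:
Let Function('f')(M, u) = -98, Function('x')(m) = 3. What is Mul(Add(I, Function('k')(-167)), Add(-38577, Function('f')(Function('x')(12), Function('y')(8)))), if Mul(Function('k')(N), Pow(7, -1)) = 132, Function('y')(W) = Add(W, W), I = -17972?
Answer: 659331400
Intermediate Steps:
Function('y')(W) = Mul(2, W)
Function('k')(N) = 924 (Function('k')(N) = Mul(7, 132) = 924)
Mul(Add(I, Function('k')(-167)), Add(-38577, Function('f')(Function('x')(12), Function('y')(8)))) = Mul(Add(-17972, 924), Add(-38577, -98)) = Mul(-17048, -38675) = 659331400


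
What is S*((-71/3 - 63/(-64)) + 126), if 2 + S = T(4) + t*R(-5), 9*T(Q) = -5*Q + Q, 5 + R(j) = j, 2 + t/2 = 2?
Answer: -337229/864 ≈ -390.31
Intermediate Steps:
t = 0 (t = -4 + 2*2 = -4 + 4 = 0)
R(j) = -5 + j
T(Q) = -4*Q/9 (T(Q) = (-5*Q + Q)/9 = (-4*Q)/9 = -4*Q/9)
S = -34/9 (S = -2 + (-4/9*4 + 0*(-5 - 5)) = -2 + (-16/9 + 0*(-10)) = -2 + (-16/9 + 0) = -2 - 16/9 = -34/9 ≈ -3.7778)
S*((-71/3 - 63/(-64)) + 126) = -34*((-71/3 - 63/(-64)) + 126)/9 = -34*((-71*1/3 - 63*(-1/64)) + 126)/9 = -34*((-71/3 + 63/64) + 126)/9 = -34*(-4355/192 + 126)/9 = -34/9*19837/192 = -337229/864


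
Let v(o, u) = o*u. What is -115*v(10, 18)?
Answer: -20700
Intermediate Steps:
-115*v(10, 18) = -1150*18 = -115*180 = -20700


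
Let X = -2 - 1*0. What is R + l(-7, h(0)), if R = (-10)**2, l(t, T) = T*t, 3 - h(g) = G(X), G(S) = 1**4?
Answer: 86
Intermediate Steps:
X = -2 (X = -2 + 0 = -2)
G(S) = 1
h(g) = 2 (h(g) = 3 - 1*1 = 3 - 1 = 2)
R = 100
R + l(-7, h(0)) = 100 + 2*(-7) = 100 - 14 = 86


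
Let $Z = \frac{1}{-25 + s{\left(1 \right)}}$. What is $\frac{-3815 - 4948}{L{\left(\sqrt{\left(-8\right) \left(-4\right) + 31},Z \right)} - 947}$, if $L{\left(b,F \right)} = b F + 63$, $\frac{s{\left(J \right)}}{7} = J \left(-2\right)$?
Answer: $\frac{436385716}{44022019} - \frac{37973 \sqrt{7}}{44022019} \approx 9.9106$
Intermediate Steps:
$s{\left(J \right)} = - 14 J$ ($s{\left(J \right)} = 7 J \left(-2\right) = 7 \left(- 2 J\right) = - 14 J$)
$Z = - \frac{1}{39}$ ($Z = \frac{1}{-25 - 14} = \frac{1}{-39} = - \frac{1}{39} \approx -0.025641$)
$L{\left(b,F \right)} = 63 + F b$ ($L{\left(b,F \right)} = F b + 63 = 63 + F b$)
$\frac{-3815 - 4948}{L{\left(\sqrt{\left(-8\right) \left(-4\right) + 31},Z \right)} - 947} = \frac{-3815 - 4948}{\left(63 - \frac{\sqrt{\left(-8\right) \left(-4\right) + 31}}{39}\right) - 947} = - \frac{8763}{\left(63 - \frac{\sqrt{32 + 31}}{39}\right) - 947} = - \frac{8763}{\left(63 - \frac{\sqrt{63}}{39}\right) - 947} = - \frac{8763}{\left(63 - \frac{3 \sqrt{7}}{39}\right) - 947} = - \frac{8763}{\left(63 - \frac{\sqrt{7}}{13}\right) - 947} = - \frac{8763}{-884 - \frac{\sqrt{7}}{13}}$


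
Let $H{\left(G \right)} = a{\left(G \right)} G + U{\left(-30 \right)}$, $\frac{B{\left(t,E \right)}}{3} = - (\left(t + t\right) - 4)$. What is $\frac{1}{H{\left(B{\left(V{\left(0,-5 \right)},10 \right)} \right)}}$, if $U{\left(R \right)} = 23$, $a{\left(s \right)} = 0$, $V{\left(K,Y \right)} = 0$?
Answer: $\frac{1}{23} \approx 0.043478$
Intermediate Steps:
$B{\left(t,E \right)} = 12 - 6 t$ ($B{\left(t,E \right)} = 3 \left(- (\left(t + t\right) - 4)\right) = 3 \left(- (2 t - 4)\right) = 3 \left(- (-4 + 2 t)\right) = 3 \left(4 - 2 t\right) = 12 - 6 t$)
$H{\left(G \right)} = 23$ ($H{\left(G \right)} = 0 G + 23 = 0 + 23 = 23$)
$\frac{1}{H{\left(B{\left(V{\left(0,-5 \right)},10 \right)} \right)}} = \frac{1}{23}$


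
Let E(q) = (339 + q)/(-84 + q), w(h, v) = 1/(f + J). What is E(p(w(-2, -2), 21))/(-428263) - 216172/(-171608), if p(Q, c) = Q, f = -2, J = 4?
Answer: 3865180221061/3068347650742 ≈ 1.2597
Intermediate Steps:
w(h, v) = 1/2 (w(h, v) = 1/(-2 + 4) = 1/2)
E(q) = (339 + q)/(-84 + q)
E(p(w(-2, -2), 21))/(-428263) - 216172/(-171608) = ((339 + 1/2)/(-84 + 1/2))/(-428263) - 216172/(-171608) = ((679/2)/(-167/2))*(-1/428263) - 216172*(-1/171608) = -2/167*679/2*(-1/428263) + 54043/42902 = -679/167*(-1/428263) + 54043/42902 = 679/71519921 + 54043/42902 = 3865180221061/3068347650742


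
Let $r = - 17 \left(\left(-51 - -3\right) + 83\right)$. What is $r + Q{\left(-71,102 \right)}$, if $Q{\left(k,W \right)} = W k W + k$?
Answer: $-739350$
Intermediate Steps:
$Q{\left(k,W \right)} = k + k W^{2}$ ($Q{\left(k,W \right)} = k W^{2} + k = k + k W^{2}$)
$r = -595$ ($r = - 17 \left(\left(-51 + 3\right) + 83\right) = - 17 \left(-48 + 83\right) = \left(-17\right) 35 = -595$)
$r + Q{\left(-71,102 \right)} = -595 - 71 \left(1 + 102^{2}\right) = -595 - 71 \left(1 + 10404\right) = -595 - 738755 = -739350$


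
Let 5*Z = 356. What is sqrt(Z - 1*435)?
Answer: I*sqrt(9095)/5 ≈ 19.074*I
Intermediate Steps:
Z = 356/5 (Z = (1/5)*356 = 356/5 ≈ 71.200)
sqrt(Z - 1*435) = sqrt(356/5 - 1*435) = sqrt(356/5 - 435) = sqrt(-1819/5) = I*sqrt(9095)/5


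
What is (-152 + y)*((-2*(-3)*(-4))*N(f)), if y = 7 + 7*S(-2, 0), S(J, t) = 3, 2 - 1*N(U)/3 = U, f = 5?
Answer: -26784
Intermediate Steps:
N(U) = 6 - 3*U
y = 28 (y = 7 + 7*3 = 7 + 21 = 28)
(-152 + y)*((-2*(-3)*(-4))*N(f)) = (-152 + 28)*((-2*(-3)*(-4))*(6 - 3*5)) = -124*6*(-4)*(6 - 15) = -(-2976)*(-9) = -124*216 = -26784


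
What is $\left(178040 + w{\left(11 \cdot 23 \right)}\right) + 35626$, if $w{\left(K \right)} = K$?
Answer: $213919$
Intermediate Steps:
$\left(178040 + w{\left(11 \cdot 23 \right)}\right) + 35626 = \left(178040 + 11 \cdot 23\right) + 35626 = \left(178040 + 253\right) + 35626 = 178293 + 35626 = 213919$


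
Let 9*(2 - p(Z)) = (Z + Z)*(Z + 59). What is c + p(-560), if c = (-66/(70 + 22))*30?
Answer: -4303267/69 ≈ -62366.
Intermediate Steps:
p(Z) = 2 - 2*Z*(59 + Z)/9 (p(Z) = 2 - (Z + Z)*(Z + 59)/9 = 2 - 2*Z*(59 + Z)/9)
c = -495/23 (c = (-66/92)*30 = ((1/92)*(-66))*30 = -33/46*30 = -495/23 ≈ -21.522)
c + p(-560) = -495/23 + (2 - 118/9*(-560) - 2/9*(-560)²) = -495/23 + (2 + 66080/9 - 2/9*313600) = -495/23 + (2 + 66080/9 - 627200/9) = -495/23 - 187034/3 = -4303267/69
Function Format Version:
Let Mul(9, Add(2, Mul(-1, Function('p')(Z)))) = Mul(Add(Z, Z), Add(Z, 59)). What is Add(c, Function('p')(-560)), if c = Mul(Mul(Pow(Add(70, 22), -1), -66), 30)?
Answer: Rational(-4303267, 69) ≈ -62366.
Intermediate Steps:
Function('p')(Z) = Add(2, Mul(Rational(-2, 9), Z, Add(59, Z))) (Function('p')(Z) = Add(2, Mul(Rational(-1, 9), Mul(Add(Z, Z), Add(Z, 59)))) = Add(2, Mul(Rational(-1, 9), Mul(Mul(2, Z), Add(59, Z)))) = Add(2, Mul(Rational(-1, 9), Mul(2, Z, Add(59, Z)))) = Add(2, Mul(Rational(-2, 9), Z, Add(59, Z))))
c = Rational(-495, 23) (c = Mul(Mul(Pow(92, -1), -66), 30) = Mul(Mul(Rational(1, 92), -66), 30) = Mul(Rational(-33, 46), 30) = Rational(-495, 23) ≈ -21.522)
Add(c, Function('p')(-560)) = Add(Rational(-495, 23), Add(2, Mul(Rational(-118, 9), -560), Mul(Rational(-2, 9), Pow(-560, 2)))) = Add(Rational(-495, 23), Add(2, Rational(66080, 9), Mul(Rational(-2, 9), 313600))) = Add(Rational(-495, 23), Add(2, Rational(66080, 9), Rational(-627200, 9))) = Add(Rational(-495, 23), Rational(-187034, 3)) = Rational(-4303267, 69)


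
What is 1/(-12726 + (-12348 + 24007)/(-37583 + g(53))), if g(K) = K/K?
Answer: -37582/478280191 ≈ -7.8577e-5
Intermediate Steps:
g(K) = 1
1/(-12726 + (-12348 + 24007)/(-37583 + g(53))) = 1/(-12726 + (-12348 + 24007)/(-37583 + 1)) = 1/(-12726 + 11659/(-37582)) = 1/(-12726 + 11659*(-1/37582)) = 1/(-12726 - 11659/37582) = 1/(-478280191/37582) = -37582/478280191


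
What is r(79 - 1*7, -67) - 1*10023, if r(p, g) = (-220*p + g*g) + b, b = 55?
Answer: -21319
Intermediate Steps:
r(p, g) = 55 + g² - 220*p (r(p, g) = (-220*p + g*g) + 55 = (-220*p + g²) + 55 = (g² - 220*p) + 55 = 55 + g² - 220*p)
r(79 - 1*7, -67) - 1*10023 = (55 + (-67)² - 220*(79 - 1*7)) - 1*10023 = (55 + 4489 - 220*(79 - 7)) - 10023 = (55 + 4489 - 220*72) - 10023 = (55 + 4489 - 15840) - 10023 = -11296 - 10023 = -21319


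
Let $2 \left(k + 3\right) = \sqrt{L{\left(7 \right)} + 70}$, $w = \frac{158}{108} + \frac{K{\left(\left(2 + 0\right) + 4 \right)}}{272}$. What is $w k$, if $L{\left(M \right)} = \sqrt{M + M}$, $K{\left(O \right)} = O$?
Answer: $- \frac{5453}{1224} + \frac{5453 \sqrt{70 + \sqrt{14}}}{7344} \approx 1.9211$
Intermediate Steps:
$w = \frac{5453}{3672}$ ($w = \frac{158}{108} + \frac{\left(2 + 0\right) + 4}{272} = 158 \cdot \frac{1}{108} + \left(2 + 4\right) \frac{1}{272} = \frac{79}{54} + 6 \cdot \frac{1}{272} = \frac{79}{54} + \frac{3}{136} = \frac{5453}{3672} \approx 1.485$)
$L{\left(M \right)} = \sqrt{2} \sqrt{M}$ ($L{\left(M \right)} = \sqrt{2 M} = \sqrt{2} \sqrt{M}$)
$k = -3 + \frac{\sqrt{70 + \sqrt{14}}}{2}$ ($k = -3 + \frac{\sqrt{\sqrt{2} \sqrt{7} + 70}}{2} = -3 + \frac{\sqrt{\sqrt{14} + 70}}{2} = -3 + \frac{\sqrt{70 + \sqrt{14}}}{2} \approx 1.2936$)
$w k = \frac{5453 \left(-3 + \frac{\sqrt{70 + \sqrt{14}}}{2}\right)}{3672} = - \frac{5453}{1224} + \frac{5453 \sqrt{70 + \sqrt{14}}}{7344}$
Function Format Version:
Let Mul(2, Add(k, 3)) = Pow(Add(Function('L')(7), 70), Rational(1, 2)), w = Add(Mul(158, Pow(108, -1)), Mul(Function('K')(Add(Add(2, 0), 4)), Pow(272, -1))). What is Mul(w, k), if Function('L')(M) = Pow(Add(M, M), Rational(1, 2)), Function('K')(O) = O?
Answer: Add(Rational(-5453, 1224), Mul(Rational(5453, 7344), Pow(Add(70, Pow(14, Rational(1, 2))), Rational(1, 2)))) ≈ 1.9211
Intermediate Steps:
w = Rational(5453, 3672) (w = Add(Mul(158, Pow(108, -1)), Mul(Add(Add(2, 0), 4), Pow(272, -1))) = Add(Mul(158, Rational(1, 108)), Mul(Add(2, 4), Rational(1, 272))) = Add(Rational(79, 54), Mul(6, Rational(1, 272))) = Add(Rational(79, 54), Rational(3, 136)) = Rational(5453, 3672) ≈ 1.4850)
Function('L')(M) = Mul(Pow(2, Rational(1, 2)), Pow(M, Rational(1, 2))) (Function('L')(M) = Pow(Mul(2, M), Rational(1, 2)) = Mul(Pow(2, Rational(1, 2)), Pow(M, Rational(1, 2))))
k = Add(-3, Mul(Rational(1, 2), Pow(Add(70, Pow(14, Rational(1, 2))), Rational(1, 2)))) (k = Add(-3, Mul(Rational(1, 2), Pow(Add(Mul(Pow(2, Rational(1, 2)), Pow(7, Rational(1, 2))), 70), Rational(1, 2)))) = Add(-3, Mul(Rational(1, 2), Pow(Add(Pow(14, Rational(1, 2)), 70), Rational(1, 2)))) = Add(-3, Mul(Rational(1, 2), Pow(Add(70, Pow(14, Rational(1, 2))), Rational(1, 2)))) ≈ 1.2936)
Mul(w, k) = Mul(Rational(5453, 3672), Add(-3, Mul(Rational(1, 2), Pow(Add(70, Pow(14, Rational(1, 2))), Rational(1, 2))))) = Add(Rational(-5453, 1224), Mul(Rational(5453, 7344), Pow(Add(70, Pow(14, Rational(1, 2))), Rational(1, 2))))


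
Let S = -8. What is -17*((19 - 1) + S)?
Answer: -170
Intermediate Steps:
-17*((19 - 1) + S) = -17*((19 - 1) - 8) = -17*(18 - 8) = -17*10 = -170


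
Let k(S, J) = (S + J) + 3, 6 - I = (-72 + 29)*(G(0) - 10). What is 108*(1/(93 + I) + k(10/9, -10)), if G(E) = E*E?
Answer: -210624/331 ≈ -636.33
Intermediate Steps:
G(E) = E²
I = -424 (I = 6 - (-72 + 29)*(0² - 10) = 6 - (-43)*(0 - 10) = 6 - (-43)*(-10) = 6 - 1*430 = 6 - 430 = -424)
k(S, J) = 3 + J + S (k(S, J) = (J + S) + 3 = 3 + J + S)
108*(1/(93 + I) + k(10/9, -10)) = 108*(1/(93 - 424) + (3 - 10 + 10/9)) = 108*(1/(-331) + (3 - 10 + 10*(⅑))) = 108*(-1/331 + (3 - 10 + 10/9)) = 108*(-1/331 - 53/9) = 108*(-17552/2979) = -210624/331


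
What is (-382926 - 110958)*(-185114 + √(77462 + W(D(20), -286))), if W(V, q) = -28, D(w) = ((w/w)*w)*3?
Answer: 91424842776 - 493884*√77434 ≈ 9.1287e+10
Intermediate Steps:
D(w) = 3*w (D(w) = (1*w)*3 = w*3 = 3*w)
(-382926 - 110958)*(-185114 + √(77462 + W(D(20), -286))) = (-382926 - 110958)*(-185114 + √(77462 - 28)) = -493884*(-185114 + √77434) = 91424842776 - 493884*√77434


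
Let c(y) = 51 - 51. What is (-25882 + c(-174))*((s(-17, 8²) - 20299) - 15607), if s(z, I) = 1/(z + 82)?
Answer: 60405715098/65 ≈ 9.2932e+8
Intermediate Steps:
s(z, I) = 1/(82 + z)
c(y) = 0
(-25882 + c(-174))*((s(-17, 8²) - 20299) - 15607) = (-25882 + 0)*((1/(82 - 17) - 20299) - 15607) = -25882*((1/65 - 20299) - 15607) = -25882*(-1319434/65 - 15607) = -25882*(-2333889/65) = 60405715098/65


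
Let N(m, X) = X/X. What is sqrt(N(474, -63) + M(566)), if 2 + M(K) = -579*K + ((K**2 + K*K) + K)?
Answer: sqrt(313563) ≈ 559.97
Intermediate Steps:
N(m, X) = 1
M(K) = -2 - 578*K + 2*K**2 (M(K) = -2 + (-579*K + ((K**2 + K*K) + K)) = -2 + (-579*K + ((K**2 + K**2) + K)) = -2 + (-579*K + (2*K**2 + K)) = -2 + (-579*K + (K + 2*K**2)) = -2 + (-578*K + 2*K**2) = -2 - 578*K + 2*K**2)
sqrt(N(474, -63) + M(566)) = sqrt(1 + (-2 - 578*566 + 2*566**2)) = sqrt(1 + (-2 - 327148 + 2*320356)) = sqrt(1 + (-2 - 327148 + 640712)) = sqrt(1 + 313562) = sqrt(313563)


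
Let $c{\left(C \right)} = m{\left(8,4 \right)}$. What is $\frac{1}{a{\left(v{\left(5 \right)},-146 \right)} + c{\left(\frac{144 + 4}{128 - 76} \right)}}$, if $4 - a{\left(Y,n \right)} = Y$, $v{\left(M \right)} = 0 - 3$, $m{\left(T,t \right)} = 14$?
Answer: $\frac{1}{21} \approx 0.047619$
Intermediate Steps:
$c{\left(C \right)} = 14$
$v{\left(M \right)} = -3$ ($v{\left(M \right)} = 0 - 3 = -3$)
$a{\left(Y,n \right)} = 4 - Y$
$\frac{1}{a{\left(v{\left(5 \right)},-146 \right)} + c{\left(\frac{144 + 4}{128 - 76} \right)}} = \frac{1}{\left(4 - -3\right) + 14} = \frac{1}{\left(4 + 3\right) + 14} = \frac{1}{7 + 14} = \frac{1}{21}$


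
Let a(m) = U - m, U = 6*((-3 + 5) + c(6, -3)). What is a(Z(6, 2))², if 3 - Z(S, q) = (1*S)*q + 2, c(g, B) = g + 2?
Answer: 5041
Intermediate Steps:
c(g, B) = 2 + g
Z(S, q) = 1 - S*q (Z(S, q) = 3 - ((1*S)*q + 2) = 3 - (S*q + 2) = 3 - (2 + S*q) = 3 + (-2 - S*q) = 1 - S*q)
U = 60 (U = 6*((-3 + 5) + (2 + 6)) = 6*(2 + 8) = 6*10 = 60)
a(m) = 60 - m
a(Z(6, 2))² = (60 - (1 - 1*6*2))² = (60 - (1 - 12))² = (60 - 1*(-11))² = (60 + 11)² = 71² = 5041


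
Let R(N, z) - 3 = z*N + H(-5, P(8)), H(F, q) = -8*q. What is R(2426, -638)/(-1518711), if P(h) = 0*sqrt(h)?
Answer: 1547785/1518711 ≈ 1.0191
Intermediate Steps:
P(h) = 0
R(N, z) = 3 + N*z (R(N, z) = 3 + (z*N - 8*0) = 3 + (N*z + 0) = 3 + N*z)
R(2426, -638)/(-1518711) = (3 + 2426*(-638))/(-1518711) = (3 - 1547788)*(-1/1518711) = -1547785*(-1/1518711) = 1547785/1518711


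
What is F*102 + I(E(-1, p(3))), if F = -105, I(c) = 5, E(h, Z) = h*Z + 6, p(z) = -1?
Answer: -10705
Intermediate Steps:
E(h, Z) = 6 + Z*h (E(h, Z) = Z*h + 6 = 6 + Z*h)
F*102 + I(E(-1, p(3))) = -105*102 + 5 = -10710 + 5 = -10705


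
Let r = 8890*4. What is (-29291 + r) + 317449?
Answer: 323718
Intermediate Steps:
r = 35560
(-29291 + r) + 317449 = (-29291 + 35560) + 317449 = 6269 + 317449 = 323718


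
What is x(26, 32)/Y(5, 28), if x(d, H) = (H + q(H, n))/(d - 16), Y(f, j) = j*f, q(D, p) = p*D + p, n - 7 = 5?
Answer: 107/350 ≈ 0.30571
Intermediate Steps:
n = 12 (n = 7 + 5 = 12)
q(D, p) = p + D*p (q(D, p) = D*p + p = p + D*p)
Y(f, j) = f*j
x(d, H) = (12 + 13*H)/(-16 + d) (x(d, H) = (H + 12*(1 + H))/(d - 16) = (H + (12 + 12*H))/(-16 + d) = (12 + 13*H)/(-16 + d))
x(26, 32)/Y(5, 28) = ((12 + 13*32)/(-16 + 26))/((5*28)) = ((12 + 416)/10)/140 = ((⅒)*428)*(1/140) = (214/5)*(1/140) = 107/350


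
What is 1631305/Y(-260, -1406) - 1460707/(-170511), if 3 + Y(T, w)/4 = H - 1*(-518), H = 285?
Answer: 56565941851/109127040 ≈ 518.35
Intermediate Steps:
Y(T, w) = 3200 (Y(T, w) = -12 + 4*(285 - 1*(-518)) = -12 + 4*(285 + 518) = -12 + 4*803 = -12 + 3212 = 3200)
1631305/Y(-260, -1406) - 1460707/(-170511) = 1631305/3200 - 1460707/(-170511) = 1631305*(1/3200) - 1460707*(-1/170511) = 326261/640 + 1460707/170511 = 56565941851/109127040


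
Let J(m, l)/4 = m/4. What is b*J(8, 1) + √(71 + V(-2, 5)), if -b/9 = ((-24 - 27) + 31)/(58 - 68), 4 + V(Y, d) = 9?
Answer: -144 + 2*√19 ≈ -135.28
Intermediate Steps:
V(Y, d) = 5 (V(Y, d) = -4 + 9 = 5)
J(m, l) = m (J(m, l) = 4*(m/4) = m)
b = -18 (b = -9*((-24 - 27) + 31)/(58 - 68) = -9*(-51 + 31)/(-10) = -(-180)*(-1)/10 = -9*2 = -18)
b*J(8, 1) + √(71 + V(-2, 5)) = -18*8 + √(71 + 5) = -144 + √76 = -144 + 2*√19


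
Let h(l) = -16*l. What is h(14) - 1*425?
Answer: -649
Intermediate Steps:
h(14) - 1*425 = -16*14 - 1*425 = -224 - 425 = -649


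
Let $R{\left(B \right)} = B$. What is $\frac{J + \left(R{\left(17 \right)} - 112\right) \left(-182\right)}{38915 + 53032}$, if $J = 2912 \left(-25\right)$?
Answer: $- \frac{55510}{91947} \approx -0.60372$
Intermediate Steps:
$J = -72800$
$\frac{J + \left(R{\left(17 \right)} - 112\right) \left(-182\right)}{38915 + 53032} = \frac{-72800 + \left(17 - 112\right) \left(-182\right)}{38915 + 53032} = \frac{-72800 - -17290}{91947} = \left(-72800 + 17290\right) \frac{1}{91947} = \left(-55510\right) \frac{1}{91947} = - \frac{55510}{91947}$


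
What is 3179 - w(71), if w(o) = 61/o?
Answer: 225648/71 ≈ 3178.1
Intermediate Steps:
3179 - w(71) = 3179 - 61/71 = 225648/71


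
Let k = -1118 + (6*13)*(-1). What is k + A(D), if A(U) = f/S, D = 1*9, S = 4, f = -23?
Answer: -4807/4 ≈ -1201.8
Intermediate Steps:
D = 9
A(U) = -23/4
k = -1196 (k = -1118 + 78*(-1) = -1118 - 78 = -1196)
k + A(D) = -1196 - 23/4 = -4807/4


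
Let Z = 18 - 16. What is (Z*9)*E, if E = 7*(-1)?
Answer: -126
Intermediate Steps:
E = -7
Z = 2
(Z*9)*E = (2*9)*(-7) = 18*(-7) = -126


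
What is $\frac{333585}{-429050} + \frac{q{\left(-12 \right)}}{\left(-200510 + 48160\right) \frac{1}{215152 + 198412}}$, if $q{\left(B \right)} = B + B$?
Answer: $\frac{84154590921}{1307315350} \approx 64.372$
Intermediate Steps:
$q{\left(B \right)} = 2 B$
$\frac{333585}{-429050} + \frac{q{\left(-12 \right)}}{\left(-200510 + 48160\right) \frac{1}{215152 + 198412}} = \frac{333585}{-429050} + \frac{2 \left(-12\right)}{\left(-200510 + 48160\right) \frac{1}{215152 + 198412}} = 333585 \left(- \frac{1}{429050}\right) - \frac{24}{\left(-152350\right) \frac{1}{413564}} = - \frac{66717}{85810} - \frac{24}{\left(-152350\right) \frac{1}{413564}} = - \frac{66717}{85810} - \frac{24}{- \frac{76175}{206782}} = - \frac{66717}{85810} - - \frac{4962768}{76175} = - \frac{66717}{85810} + \frac{4962768}{76175} = \frac{84154590921}{1307315350}$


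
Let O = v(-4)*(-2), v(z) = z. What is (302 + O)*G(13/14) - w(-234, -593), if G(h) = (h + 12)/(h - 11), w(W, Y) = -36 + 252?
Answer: -86566/141 ≈ -613.94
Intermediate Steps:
w(W, Y) = 216
G(h) = (12 + h)/(-11 + h)
O = 8 (O = -4*(-2) = 8)
(302 + O)*G(13/14) - w(-234, -593) = (302 + 8)*((12 + 13/14)/(-11 + 13/14)) - 1*216 = 310*((12 + 13*(1/14))/(-11 + 13*(1/14))) - 216 = 310*((12 + 13/14)/(-11 + 13/14)) - 216 = 310*((181/14)/(-141/14)) - 216 = 310*(-14/141*181/14) - 216 = 310*(-181/141) - 216 = -56110/141 - 216 = -86566/141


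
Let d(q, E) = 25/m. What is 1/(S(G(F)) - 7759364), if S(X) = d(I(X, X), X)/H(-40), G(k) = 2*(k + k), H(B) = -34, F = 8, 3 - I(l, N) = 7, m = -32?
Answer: -1088/8442188007 ≈ -1.2888e-7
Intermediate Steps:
I(l, N) = -4 (I(l, N) = 3 - 1*7 = 3 - 7 = -4)
G(k) = 4*k (G(k) = 2*(2*k) = 4*k)
d(q, E) = -25/32 (d(q, E) = 25/(-32) = 25*(-1/32) = -25/32)
S(X) = 25/1088 (S(X) = -25/32/(-34) = -25/32*(-1/34) = 25/1088)
1/(S(G(F)) - 7759364) = 1/(25/1088 - 7759364) = 1/(-8442188007/1088) = -1088/8442188007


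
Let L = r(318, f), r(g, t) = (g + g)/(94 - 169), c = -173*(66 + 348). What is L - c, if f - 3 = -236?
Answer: 1790338/25 ≈ 71614.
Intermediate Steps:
f = -233 (f = 3 - 236 = -233)
c = -71622 (c = -173*414 = -71622)
r(g, t) = -2*g/75 (r(g, t) = (2*g)/(-75) = (2*g)*(-1/75) = -2*g/75)
L = -212/25 (L = -2/75*318 = -212/25 ≈ -8.4800)
L - c = -212/25 - 1*(-71622) = -212/25 + 71622 = 1790338/25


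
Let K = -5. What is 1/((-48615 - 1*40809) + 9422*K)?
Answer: -1/136534 ≈ -7.3242e-6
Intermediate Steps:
1/((-48615 - 1*40809) + 9422*K) = 1/((-48615 - 1*40809) + 9422*(-5)) = 1/((-48615 - 40809) - 47110) = 1/(-89424 - 47110) = 1/(-136534) = -1/136534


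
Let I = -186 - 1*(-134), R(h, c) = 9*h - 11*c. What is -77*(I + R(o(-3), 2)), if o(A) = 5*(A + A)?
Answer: 26488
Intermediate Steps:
o(A) = 10*A (o(A) = 5*(2*A) = 10*A)
R(h, c) = -11*c + 9*h
I = -52 (I = -186 + 134 = -52)
-77*(I + R(o(-3), 2)) = -77*(-52 + (-11*2 + 9*(10*(-3)))) = -77*(-52 + (-22 + 9*(-30))) = -77*(-52 + (-22 - 270)) = -77*(-52 - 292) = -77*(-344) = 26488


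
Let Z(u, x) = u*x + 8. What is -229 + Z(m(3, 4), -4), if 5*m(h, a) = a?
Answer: -1121/5 ≈ -224.20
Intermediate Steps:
m(h, a) = a/5
Z(u, x) = 8 + u*x
-229 + Z(m(3, 4), -4) = -229 + (8 + ((⅕)*4)*(-4)) = -229 + (8 + (⅘)*(-4)) = -229 + (8 - 16/5) = -229 + 24/5 = -1121/5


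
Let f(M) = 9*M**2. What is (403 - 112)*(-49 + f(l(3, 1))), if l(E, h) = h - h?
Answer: -14259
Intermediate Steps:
l(E, h) = 0
(403 - 112)*(-49 + f(l(3, 1))) = (403 - 112)*(-49 + 9*0**2) = 291*(-49 + 9*0) = 291*(-49 + 0) = 291*(-49) = -14259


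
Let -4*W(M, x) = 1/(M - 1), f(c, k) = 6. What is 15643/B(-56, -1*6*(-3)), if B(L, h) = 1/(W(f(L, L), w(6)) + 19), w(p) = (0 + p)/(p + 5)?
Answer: 5928697/20 ≈ 2.9644e+5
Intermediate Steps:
w(p) = p/(5 + p)
W(M, x) = -1/(4*(-1 + M)) (W(M, x) = -1/(4*(M - 1)) = -1/(4*(-1 + M)))
B(L, h) = 20/379 (B(L, h) = 1/(-1/(-4 + 4*6) + 19) = 1/(-1/(-4 + 24) + 19) = 1/(-1/20 + 19) = 1/(379/20) = 20/379)
15643/B(-56, -1*6*(-3)) = 15643/(20/379) = 15643*(379/20) = 5928697/20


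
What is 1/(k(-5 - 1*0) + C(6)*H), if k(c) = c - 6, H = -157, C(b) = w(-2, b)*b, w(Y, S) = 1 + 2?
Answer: -1/2837 ≈ -0.00035249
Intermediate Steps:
w(Y, S) = 3
C(b) = 3*b
k(c) = -6 + c
1/(k(-5 - 1*0) + C(6)*H) = 1/((-6 + (-5 - 1*0)) + (3*6)*(-157)) = 1/((-6 + (-5 + 0)) + 18*(-157)) = 1/((-6 - 5) - 2826) = 1/(-11 - 2826) = 1/(-2837) = -1/2837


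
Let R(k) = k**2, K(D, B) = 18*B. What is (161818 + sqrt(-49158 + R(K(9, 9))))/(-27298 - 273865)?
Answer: -161818/301163 - 3*I*sqrt(2546)/301163 ≈ -0.53731 - 0.00050263*I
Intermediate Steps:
(161818 + sqrt(-49158 + R(K(9, 9))))/(-27298 - 273865) = (161818 + sqrt(-49158 + (18*9)**2))/(-27298 - 273865) = (161818 + sqrt(-49158 + 162**2))/(-301163) = (161818 + sqrt(-49158 + 26244))*(-1/301163) = (161818 + sqrt(-22914))*(-1/301163) = (161818 + 3*I*sqrt(2546))*(-1/301163) = -161818/301163 - 3*I*sqrt(2546)/301163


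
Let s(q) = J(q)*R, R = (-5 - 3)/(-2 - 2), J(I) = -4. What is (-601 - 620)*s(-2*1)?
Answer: 9768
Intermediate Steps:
R = 2 (R = -8/(-4) = -8*(-¼) = 2)
s(q) = -8 (s(q) = -4*2 = -8)
(-601 - 620)*s(-2*1) = (-601 - 620)*(-8) = -1221*(-8) = 9768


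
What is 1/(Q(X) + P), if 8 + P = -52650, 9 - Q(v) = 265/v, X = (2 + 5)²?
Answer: -49/2580066 ≈ -1.8992e-5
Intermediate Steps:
X = 49 (X = 7² = 49)
Q(v) = 9 - 265/v
P = -52658 (P = -8 - 52650 = -52658)
1/(Q(X) + P) = 1/((9 - 265/49) - 52658) = 1/(176/49 - 52658) = 1/(-2580066/49) = -49/2580066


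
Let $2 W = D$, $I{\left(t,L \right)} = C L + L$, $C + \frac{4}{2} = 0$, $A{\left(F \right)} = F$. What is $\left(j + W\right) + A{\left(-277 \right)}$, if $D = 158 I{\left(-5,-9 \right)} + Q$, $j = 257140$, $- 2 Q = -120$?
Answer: $257604$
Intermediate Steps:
$Q = 60$ ($Q = \left(- \frac{1}{2}\right) \left(-120\right) = 60$)
$C = -2$ ($C = -2 + 0 = -2$)
$I{\left(t,L \right)} = - L$ ($I{\left(t,L \right)} = - 2 L + L = - L$)
$D = 1482$ ($D = 158 \left(\left(-1\right) \left(-9\right)\right) + 60 = 158 \cdot 9 + 60 = 1422 + 60 = 1482$)
$W = 741$ ($W = \frac{1}{2} \cdot 1482 = 741$)
$\left(j + W\right) + A{\left(-277 \right)} = \left(257140 + 741\right) - 277 = 257881 - 277 = 257604$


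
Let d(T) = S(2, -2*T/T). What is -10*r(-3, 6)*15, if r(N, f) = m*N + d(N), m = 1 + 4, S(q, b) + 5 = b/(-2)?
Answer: 2850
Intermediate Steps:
S(q, b) = -5 - b/2 (S(q, b) = -5 + b/(-2) = -5 + b*(-1/2) = -5 - b/2)
d(T) = -4 (d(T) = -5 - (-1)*T/T = -5 - (-1) = -5 - 1/2*(-2) = -5 + 1 = -4)
m = 5
r(N, f) = -4 + 5*N (r(N, f) = 5*N - 4 = -4 + 5*N)
-10*r(-3, 6)*15 = -10*(-4 + 5*(-3))*15 = -10*(-4 - 15)*15 = -10*(-19)*15 = 190*15 = 2850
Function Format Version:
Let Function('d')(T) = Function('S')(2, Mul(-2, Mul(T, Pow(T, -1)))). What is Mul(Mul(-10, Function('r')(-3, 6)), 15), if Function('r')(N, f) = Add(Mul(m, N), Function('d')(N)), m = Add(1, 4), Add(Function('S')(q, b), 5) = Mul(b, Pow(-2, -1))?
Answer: 2850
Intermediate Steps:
Function('S')(q, b) = Add(-5, Mul(Rational(-1, 2), b)) (Function('S')(q, b) = Add(-5, Mul(b, Pow(-2, -1))) = Add(-5, Mul(b, Rational(-1, 2))) = Add(-5, Mul(Rational(-1, 2), b)))
Function('d')(T) = -4 (Function('d')(T) = Add(-5, Mul(Rational(-1, 2), Mul(-2, Mul(T, Pow(T, -1))))) = Add(-5, Mul(Rational(-1, 2), Mul(-2, 1))) = Add(-5, Mul(Rational(-1, 2), -2)) = Add(-5, 1) = -4)
m = 5
Function('r')(N, f) = Add(-4, Mul(5, N)) (Function('r')(N, f) = Add(Mul(5, N), -4) = Add(-4, Mul(5, N)))
Mul(Mul(-10, Function('r')(-3, 6)), 15) = Mul(Mul(-10, Add(-4, Mul(5, -3))), 15) = Mul(Mul(-10, Add(-4, -15)), 15) = Mul(Mul(-10, -19), 15) = Mul(190, 15) = 2850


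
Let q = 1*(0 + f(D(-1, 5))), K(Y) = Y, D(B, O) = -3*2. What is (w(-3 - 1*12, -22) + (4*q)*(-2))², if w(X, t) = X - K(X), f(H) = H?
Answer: 2304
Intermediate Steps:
D(B, O) = -6
w(X, t) = 0 (w(X, t) = X - X = 0)
q = -6 (q = 1*(0 - 6) = 1*(-6) = -6)
(w(-3 - 1*12, -22) + (4*q)*(-2))² = (0 + (4*(-6))*(-2))² = (0 - 24*(-2))² = (0 + 48)² = 48² = 2304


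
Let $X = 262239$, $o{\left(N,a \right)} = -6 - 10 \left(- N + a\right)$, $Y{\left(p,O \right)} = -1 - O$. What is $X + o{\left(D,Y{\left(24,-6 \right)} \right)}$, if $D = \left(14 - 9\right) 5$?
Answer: $262433$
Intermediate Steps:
$D = 25$ ($D = 5 \cdot 5 = 25$)
$o{\left(N,a \right)} = -6 - 10 a + 10 N$ ($o{\left(N,a \right)} = -6 - 10 \left(a - N\right) = -6 + \left(- 10 a + 10 N\right) = -6 - 10 a + 10 N$)
$X + o{\left(D,Y{\left(24,-6 \right)} \right)} = 262239 - \left(-244 + 10 \left(-1 - -6\right)\right) = 262239 - \left(-244 + 10 \left(-1 + 6\right)\right) = 262239 - -194 = 262239 + 194 = 262433$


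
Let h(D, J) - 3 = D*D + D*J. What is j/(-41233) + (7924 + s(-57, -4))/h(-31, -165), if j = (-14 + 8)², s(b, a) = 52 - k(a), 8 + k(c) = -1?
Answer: 329026661/250655407 ≈ 1.3127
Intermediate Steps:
k(c) = -9 (k(c) = -8 - 1 = -9)
s(b, a) = 61 (s(b, a) = 52 - 1*(-9) = 52 + 9 = 61)
h(D, J) = 3 + D² + D*J (h(D, J) = 3 + (D*D + D*J) = 3 + (D² + D*J) = 3 + D² + D*J)
j = 36 (j = (-6)² = 36)
j/(-41233) + (7924 + s(-57, -4))/h(-31, -165) = 36/(-41233) + (7924 + 61)/(3 + (-31)² - 31*(-165)) = 36*(-1/41233) + 7985/(3 + 961 + 5115) = -36/41233 + 7985/6079 = 329026661/250655407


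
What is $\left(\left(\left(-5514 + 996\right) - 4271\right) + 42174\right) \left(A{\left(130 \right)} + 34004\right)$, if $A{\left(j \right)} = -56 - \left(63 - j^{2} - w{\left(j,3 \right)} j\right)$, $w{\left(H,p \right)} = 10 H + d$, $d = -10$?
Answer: $7294121725$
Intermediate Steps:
$w{\left(H,p \right)} = -10 + 10 H$ ($w{\left(H,p \right)} = 10 H - 10 = -10 + 10 H$)
$A{\left(j \right)} = -119 + j^{2} + j \left(-10 + 10 j\right)$ ($A{\left(j \right)} = -56 - \left(63 - j^{2} - \left(-10 + 10 j\right) j\right) = -56 - \left(63 - j^{2} - j \left(-10 + 10 j\right)\right) = -56 + \left(-63 + j^{2} + j \left(-10 + 10 j\right)\right) = -119 + j^{2} + j \left(-10 + 10 j\right)$)
$\left(\left(\left(-5514 + 996\right) - 4271\right) + 42174\right) \left(A{\left(130 \right)} + 34004\right) = \left(\left(\left(-5514 + 996\right) - 4271\right) + 42174\right) \left(\left(-119 - 1300 + 11 \cdot 130^{2}\right) + 34004\right) = \left(\left(-4518 - 4271\right) + 42174\right) \left(\left(-119 - 1300 + 11 \cdot 16900\right) + 34004\right) = \left(-8789 + 42174\right) \left(\left(-119 - 1300 + 185900\right) + 34004\right) = 33385 \left(184481 + 34004\right) = 33385 \cdot 218485 = 7294121725$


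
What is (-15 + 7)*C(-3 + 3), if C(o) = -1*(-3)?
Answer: -24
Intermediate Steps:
C(o) = 3
(-15 + 7)*C(-3 + 3) = (-15 + 7)*3 = -8*3 = -24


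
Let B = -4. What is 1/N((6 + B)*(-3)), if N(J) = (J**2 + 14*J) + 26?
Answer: -1/22 ≈ -0.045455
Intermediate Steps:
N(J) = 26 + J**2 + 14*J
1/N((6 + B)*(-3)) = 1/(26 + ((6 - 4)*(-3))**2 + 14*((6 - 4)*(-3))) = 1/(26 + (2*(-3))**2 + 14*(2*(-3))) = 1/(26 + (-6)**2 + 14*(-6)) = 1/(26 + 36 - 84) = 1/(-22) = -1/22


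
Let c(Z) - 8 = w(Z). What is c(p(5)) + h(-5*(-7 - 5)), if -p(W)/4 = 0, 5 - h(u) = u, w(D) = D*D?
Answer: -47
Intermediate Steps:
w(D) = D²
h(u) = 5 - u
p(W) = 0 (p(W) = -4*0 = 0)
c(Z) = 8 + Z²
c(p(5)) + h(-5*(-7 - 5)) = (8 + 0²) + (5 - (-5)*(-7 - 5)) = (8 + 0) + (5 - (-5)*(-12)) = 8 + (5 - 1*60) = 8 + (5 - 60) = 8 - 55 = -47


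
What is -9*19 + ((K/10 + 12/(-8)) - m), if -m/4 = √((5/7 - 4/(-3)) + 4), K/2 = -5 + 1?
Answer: -1733/10 + 4*√2667/21 ≈ -163.46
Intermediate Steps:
K = -8 (K = 2*(-5 + 1) = 2*(-4) = -8)
m = -4*√2667/21 (m = -4*√((5/7 - 4/(-3)) + 4) = -4*√((5*(⅐) - 4*(-⅓)) + 4) = -4*√((5/7 + 4/3) + 4) = -4*√(43/21 + 4) = -4*√2667/21 ≈ -9.8368)
-9*19 + ((K/10 + 12/(-8)) - m) = -9*19 + ((-8/10 + 12/(-8)) - (-4)*√2667/21) = -171 + ((-8*⅒ + 12*(-⅛)) + 4*√2667/21) = -171 + ((-⅘ - 3/2) + 4*√2667/21) = -171 + (-23/10 + 4*√2667/21) = -1733/10 + 4*√2667/21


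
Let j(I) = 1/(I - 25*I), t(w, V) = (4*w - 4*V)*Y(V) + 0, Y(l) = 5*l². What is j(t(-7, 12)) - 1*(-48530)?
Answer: 63733478401/1313280 ≈ 48530.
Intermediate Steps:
t(w, V) = 5*V²*(-4*V + 4*w) (t(w, V) = (4*w - 4*V)*(5*V²) + 0 = (-4*V + 4*w)*(5*V²) + 0 = 5*V²*(-4*V + 4*w) + 0 = 5*V²*(-4*V + 4*w))
j(I) = -1/(24*I) (j(I) = 1/(-24*I) = -1/(24*I))
j(t(-7, 12)) - 1*(-48530) = -1/(2880*(-7 - 1*12))/24 - 1*(-48530) = -1/(2880*(-7 - 12))/24 + 48530 = -1/(24*(20*144*(-19))) + 48530 = -1/24/(-54720) + 48530 = -1/24*(-1/54720) + 48530 = 1/1313280 + 48530 = 63733478401/1313280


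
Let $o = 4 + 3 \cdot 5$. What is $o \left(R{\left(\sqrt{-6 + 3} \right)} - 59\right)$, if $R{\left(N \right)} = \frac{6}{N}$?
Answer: $-1121 - 38 i \sqrt{3} \approx -1121.0 - 65.818 i$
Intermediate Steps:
$o = 19$ ($o = 4 + 15 = 19$)
$o \left(R{\left(\sqrt{-6 + 3} \right)} - 59\right) = 19 \left(\frac{6}{\sqrt{-6 + 3}} - 59\right) = 19 \left(\frac{6}{\sqrt{-3}} - 59\right) = 19 \left(\frac{6}{i \sqrt{3}} - 59\right) = 19 \left(6 \left(- \frac{i \sqrt{3}}{3}\right) - 59\right) = 19 \left(- 2 i \sqrt{3} - 59\right) = 19 \left(-59 - 2 i \sqrt{3}\right) = -1121 - 38 i \sqrt{3}$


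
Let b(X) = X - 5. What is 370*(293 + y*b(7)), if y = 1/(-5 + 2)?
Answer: 324490/3 ≈ 1.0816e+5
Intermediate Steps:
b(X) = -5 + X
y = -1/3 (y = 1/(-3) = -1/3 ≈ -0.33333)
370*(293 + y*b(7)) = 370*(293 - (-5 + 7)/3) = 370*(293 - 1/3*2) = 370*(293 - 2/3) = 370*(877/3) = 324490/3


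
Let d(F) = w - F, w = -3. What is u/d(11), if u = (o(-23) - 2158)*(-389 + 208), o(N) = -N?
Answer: -55205/2 ≈ -27603.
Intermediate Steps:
d(F) = -3 - F
u = 386435 (u = (-1*(-23) - 2158)*(-389 + 208) = (23 - 2158)*(-181) = -2135*(-181) = 386435)
u/d(11) = 386435/(-3 - 1*11) = 386435/(-3 - 11) = 386435/(-14) = 386435*(-1/14) = -55205/2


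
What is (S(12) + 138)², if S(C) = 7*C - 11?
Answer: 44521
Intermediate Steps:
S(C) = -11 + 7*C
(S(12) + 138)² = ((-11 + 7*12) + 138)² = ((-11 + 84) + 138)² = (73 + 138)² = 211² = 44521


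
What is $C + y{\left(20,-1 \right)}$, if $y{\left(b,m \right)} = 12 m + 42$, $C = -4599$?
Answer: $-4569$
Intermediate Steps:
$y{\left(b,m \right)} = 42 + 12 m$
$C + y{\left(20,-1 \right)} = -4599 + \left(42 + 12 \left(-1\right)\right) = -4599 + \left(42 - 12\right) = -4599 + 30 = -4569$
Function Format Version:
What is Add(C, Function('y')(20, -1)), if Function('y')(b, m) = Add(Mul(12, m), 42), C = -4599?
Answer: -4569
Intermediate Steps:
Function('y')(b, m) = Add(42, Mul(12, m))
Add(C, Function('y')(20, -1)) = Add(-4599, Add(42, Mul(12, -1))) = Add(-4599, Add(42, -12)) = Add(-4599, 30) = -4569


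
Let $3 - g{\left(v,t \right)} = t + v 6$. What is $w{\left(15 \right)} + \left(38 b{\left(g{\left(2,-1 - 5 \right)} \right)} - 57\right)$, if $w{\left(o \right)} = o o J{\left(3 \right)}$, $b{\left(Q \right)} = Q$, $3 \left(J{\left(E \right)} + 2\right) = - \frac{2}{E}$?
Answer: $-671$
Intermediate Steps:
$g{\left(v,t \right)} = 3 - t - 6 v$ ($g{\left(v,t \right)} = 3 - \left(t + v 6\right) = 3 - \left(t + 6 v\right) = 3 - t - 6 v$)
$J{\left(E \right)} = -2 - \frac{2}{3 E}$ ($J{\left(E \right)} = -2 + \frac{\left(-2\right) \frac{1}{E}}{3} = -2 - \frac{2}{3 E}$)
$w{\left(o \right)} = - \frac{20 o^{2}}{9}$ ($w{\left(o \right)} = o o \left(-2 - \frac{2}{3 \cdot 3}\right) = o^{2} \left(-2 - \frac{2}{9}\right) = o^{2} \left(- \frac{20}{9}\right) = - \frac{20 o^{2}}{9}$)
$w{\left(15 \right)} + \left(38 b{\left(g{\left(2,-1 - 5 \right)} \right)} - 57\right) = - \frac{20 \cdot 15^{2}}{9} + \left(38 \left(3 - \left(-1 - 5\right) - 12\right) - 57\right) = \left(- \frac{20}{9}\right) 225 + \left(38 \left(3 - \left(-1 - 5\right) - 12\right) - 57\right) = -500 + \left(38 \left(3 - -6 - 12\right) - 57\right) = -500 + \left(38 \left(3 + 6 - 12\right) - 57\right) = -500 + \left(38 \left(-3\right) - 57\right) = -500 - 171 = -671$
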